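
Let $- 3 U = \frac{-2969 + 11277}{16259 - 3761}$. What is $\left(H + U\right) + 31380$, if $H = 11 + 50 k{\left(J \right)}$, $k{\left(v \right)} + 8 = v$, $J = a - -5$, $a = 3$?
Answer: $\frac{588482923}{18747} \approx 31391.0$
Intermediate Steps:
$J = 8$ ($J = 3 - -5 = 3 + 5 = 8$)
$k{\left(v \right)} = -8 + v$
$U = - \frac{4154}{18747}$ ($U = - \frac{\left(-2969 + 11277\right) \frac{1}{16259 - 3761}}{3} = - \frac{8308 \cdot \frac{1}{12498}}{3} = \left(- \frac{1}{3}\right) \frac{4154}{6249} = - \frac{4154}{18747} \approx -0.22158$)
$H = 11$ ($H = 11 + 50 \left(-8 + 8\right) = 11 + 50 \cdot 0 = 11 + 0 = 11$)
$\left(H + U\right) + 31380 = \left(11 - \frac{4154}{18747}\right) + 31380 = \frac{202063}{18747} + 31380 = \frac{588482923}{18747}$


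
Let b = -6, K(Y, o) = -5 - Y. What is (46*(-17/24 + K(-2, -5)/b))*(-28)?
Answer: 805/3 ≈ 268.33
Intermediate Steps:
(46*(-17/24 + K(-2, -5)/b))*(-28) = (46*(-17/24 + (-5 - 1*(-2))/(-6)))*(-28) = (46*(-17*1/24 + (-5 + 2)*(-⅙)))*(-28) = (46*(-17/24 - 3*(-⅙)))*(-28) = (46*(-17/24 + ½))*(-28) = (46*(-5/24))*(-28) = -115/12*(-28) = 805/3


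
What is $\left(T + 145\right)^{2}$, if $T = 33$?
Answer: $31684$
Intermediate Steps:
$\left(T + 145\right)^{2} = \left(33 + 145\right)^{2} = 178^{2} = 31684$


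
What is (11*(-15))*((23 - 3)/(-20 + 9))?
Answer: 300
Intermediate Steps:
(11*(-15))*((23 - 3)/(-20 + 9)) = -3300/(-11) = -3300*(-1)/11 = -165*(-20/11) = 300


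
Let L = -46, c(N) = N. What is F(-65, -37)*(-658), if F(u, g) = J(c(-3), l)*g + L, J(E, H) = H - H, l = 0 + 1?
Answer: 30268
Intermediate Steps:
l = 1
J(E, H) = 0
F(u, g) = -46 (F(u, g) = 0*g - 46 = 0 - 46 = -46)
F(-65, -37)*(-658) = -46*(-658) = 30268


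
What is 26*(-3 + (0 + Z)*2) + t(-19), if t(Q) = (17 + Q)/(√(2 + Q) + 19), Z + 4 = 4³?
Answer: 574919/189 + I*√17/189 ≈ 3041.9 + 0.021815*I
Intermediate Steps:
Z = 60 (Z = -4 + 4³ = -4 + 64 = 60)
t(Q) = (17 + Q)/(19 + √(2 + Q))
26*(-3 + (0 + Z)*2) + t(-19) = 26*(-3 + (0 + 60)*2) + (17 - 19)/(19 + √(2 - 19)) = 26*(-3 + 60*2) - 2/(19 + √(-17)) = 26*(-3 + 120) - 2/(19 + I*√17) = 26*117 - 2/(19 + I*√17) = 3042 - 2/(19 + I*√17)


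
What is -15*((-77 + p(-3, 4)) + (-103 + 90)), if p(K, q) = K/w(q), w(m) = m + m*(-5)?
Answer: 21555/16 ≈ 1347.2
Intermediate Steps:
w(m) = -4*m (w(m) = m - 5*m = -4*m)
p(K, q) = -K/(4*q) (p(K, q) = K/((-4*q)) = K*(-1/(4*q)) = -K/(4*q))
-15*((-77 + p(-3, 4)) + (-103 + 90)) = -15*((-77 - ¼*(-3)/4) + (-103 + 90)) = -15*((-77 - ¼*(-3)*¼) - 13) = -15*((-77 + 3/16) - 13) = -15*(-1229/16 - 13) = -15*(-1437/16) = 21555/16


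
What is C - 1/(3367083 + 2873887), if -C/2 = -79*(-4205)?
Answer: -4146438058301/6240970 ≈ -6.6439e+5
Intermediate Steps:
C = -664390 (C = -(-158)*(-4205) = -2*332195 = -664390)
C - 1/(3367083 + 2873887) = -664390 - 1/(3367083 + 2873887) = -664390 - 1/6240970 = -4146438058301/6240970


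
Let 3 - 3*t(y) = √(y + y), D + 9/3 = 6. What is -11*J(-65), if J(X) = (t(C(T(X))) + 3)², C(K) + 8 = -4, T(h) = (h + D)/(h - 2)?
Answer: -440/3 + 176*I*√6/3 ≈ -146.67 + 143.7*I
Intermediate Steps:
D = 3 (D = -3 + 6 = 3)
T(h) = (3 + h)/(-2 + h) (T(h) = (h + 3)/(h - 2) = (3 + h)/(-2 + h))
C(K) = -12 (C(K) = -8 - 4 = -12)
t(y) = 1 - √2*√y/3 (t(y) = 1 - √(y + y)/3 = 1 - √2*√y/3)
J(X) = (4 - 2*I*√6/3)² (J(X) = ((1 - √2*√(-12)/3) + 3)² = ((1 - √2*2*I*√3/3) + 3)² = ((1 - 2*I*√6/3) + 3)² = (4 - 2*I*√6/3)²)
-11*J(-65) = -11*(40/3 - 16*I*√6/3) = -440/3 + 176*I*√6/3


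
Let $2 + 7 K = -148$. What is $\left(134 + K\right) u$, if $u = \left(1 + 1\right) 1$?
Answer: $\frac{1576}{7} \approx 225.14$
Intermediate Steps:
$u = 2$ ($u = 2 \cdot 1 = 2$)
$K = - \frac{150}{7}$ ($K = - \frac{2}{7} + \frac{1}{7} \left(-148\right) = - \frac{2}{7} - \frac{148}{7} = - \frac{150}{7} \approx -21.429$)
$\left(134 + K\right) u = \left(134 - \frac{150}{7}\right) 2 = \frac{788}{7} \cdot 2 = \frac{1576}{7}$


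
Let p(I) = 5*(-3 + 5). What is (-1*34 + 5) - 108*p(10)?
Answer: -1109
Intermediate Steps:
p(I) = 10 (p(I) = 5*2 = 10)
(-1*34 + 5) - 108*p(10) = (-1*34 + 5) - 108*10 = (-34 + 5) - 1080 = -29 - 1080 = -1109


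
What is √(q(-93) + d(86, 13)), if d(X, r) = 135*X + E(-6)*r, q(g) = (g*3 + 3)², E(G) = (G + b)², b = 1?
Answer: √88111 ≈ 296.83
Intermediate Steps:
E(G) = (1 + G)² (E(G) = (G + 1)² = (1 + G)²)
q(g) = (3 + 3*g)² (q(g) = (3*g + 3)² = (3 + 3*g)²)
d(X, r) = 25*r + 135*X (d(X, r) = 135*X + (1 - 6)²*r = 135*X + (-5)²*r = 135*X + 25*r = 25*r + 135*X)
√(q(-93) + d(86, 13)) = √(9*(1 - 93)² + (25*13 + 135*86)) = √(9*(-92)² + (325 + 11610)) = √(9*8464 + 11935) = √(76176 + 11935) = √88111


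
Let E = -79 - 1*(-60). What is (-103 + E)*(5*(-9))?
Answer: 5490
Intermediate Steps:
E = -19 (E = -79 + 60 = -19)
(-103 + E)*(5*(-9)) = (-103 - 19)*(5*(-9)) = -122*(-45) = 5490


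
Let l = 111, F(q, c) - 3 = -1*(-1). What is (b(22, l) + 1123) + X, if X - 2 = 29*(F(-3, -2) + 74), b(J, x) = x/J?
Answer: 74625/22 ≈ 3392.0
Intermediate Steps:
F(q, c) = 4 (F(q, c) = 3 - 1*(-1) = 3 + 1 = 4)
X = 2264 (X = 2 + 29*(4 + 74) = 2 + 29*78 = 2 + 2262 = 2264)
(b(22, l) + 1123) + X = (111/22 + 1123) + 2264 = 24817/22 + 2264 = 74625/22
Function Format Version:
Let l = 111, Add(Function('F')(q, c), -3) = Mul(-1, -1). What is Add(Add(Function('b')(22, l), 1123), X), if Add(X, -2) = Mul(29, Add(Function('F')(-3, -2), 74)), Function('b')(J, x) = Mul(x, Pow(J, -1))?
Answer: Rational(74625, 22) ≈ 3392.0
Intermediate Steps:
Function('F')(q, c) = 4 (Function('F')(q, c) = Add(3, Mul(-1, -1)) = Add(3, 1) = 4)
X = 2264 (X = Add(2, Mul(29, Add(4, 74))) = Add(2, Mul(29, 78)) = Add(2, 2262) = 2264)
Add(Add(Function('b')(22, l), 1123), X) = Add(Add(Mul(111, Pow(22, -1)), 1123), 2264) = Add(Add(Mul(111, Rational(1, 22)), 1123), 2264) = Add(Add(Rational(111, 22), 1123), 2264) = Add(Rational(24817, 22), 2264) = Rational(74625, 22)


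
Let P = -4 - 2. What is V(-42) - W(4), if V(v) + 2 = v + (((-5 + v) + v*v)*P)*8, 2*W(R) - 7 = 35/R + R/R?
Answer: -659747/8 ≈ -82468.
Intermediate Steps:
P = -6
W(R) = 4 + 35/(2*R) (W(R) = 7/2 + (35/R + R/R)/2 = 7/2 + (35/R + 1)/2 = 7/2 + (1 + 35/R)/2 = 7/2 + (1/2 + 35/(2*R)) = 4 + 35/(2*R))
V(v) = 238 - 48*v**2 - 47*v (V(v) = -2 + (v + (((-5 + v) + v*v)*(-6))*8) = -2 + (v + (((-5 + v) + v**2)*(-6))*8) = -2 + (v + ((-5 + v + v**2)*(-6))*8) = -2 + (v + (30 - 6*v - 6*v**2)*8) = -2 + (v + (240 - 48*v - 48*v**2)) = -2 + (240 - 48*v**2 - 47*v) = 238 - 48*v**2 - 47*v)
V(-42) - W(4) = (238 - 48*(-42)**2 - 47*(-42)) - (4 + (35/2)/4) = (238 - 48*1764 + 1974) - (4 + (35/2)*(1/4)) = (238 - 84672 + 1974) - (4 + 35/8) = -82460 - 1*67/8 = -82460 - 67/8 = -659747/8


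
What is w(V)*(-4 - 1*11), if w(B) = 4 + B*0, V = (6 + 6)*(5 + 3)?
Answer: -60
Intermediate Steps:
V = 96 (V = 12*8 = 96)
w(B) = 4 (w(B) = 4 + 0 = 4)
w(V)*(-4 - 1*11) = 4*(-4 - 1*11) = 4*(-4 - 11) = 4*(-15) = -60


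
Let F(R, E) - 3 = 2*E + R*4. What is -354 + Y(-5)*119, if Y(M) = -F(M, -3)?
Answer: 2383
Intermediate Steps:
F(R, E) = 3 + 2*E + 4*R (F(R, E) = 3 + (2*E + R*4) = 3 + (2*E + 4*R) = 3 + 2*E + 4*R)
Y(M) = 3 - 4*M (Y(M) = -(3 + 2*(-3) + 4*M) = -(3 - 6 + 4*M) = -(-3 + 4*M) = 3 - 4*M)
-354 + Y(-5)*119 = -354 + (3 - 4*(-5))*119 = -354 + (3 + 20)*119 = -354 + 23*119 = -354 + 2737 = 2383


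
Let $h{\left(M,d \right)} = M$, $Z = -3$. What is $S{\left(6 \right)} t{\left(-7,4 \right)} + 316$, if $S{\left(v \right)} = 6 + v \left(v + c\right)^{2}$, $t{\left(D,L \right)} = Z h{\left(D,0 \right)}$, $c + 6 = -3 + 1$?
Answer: $946$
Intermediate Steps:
$c = -8$ ($c = -6 + \left(-3 + 1\right) = -6 - 2 = -8$)
$t{\left(D,L \right)} = - 3 D$
$S{\left(v \right)} = 6 + v \left(-8 + v\right)^{2}$ ($S{\left(v \right)} = 6 + v \left(v - 8\right)^{2} = 6 + v \left(-8 + v\right)^{2}$)
$S{\left(6 \right)} t{\left(-7,4 \right)} + 316 = \left(6 + 6 \left(-8 + 6\right)^{2}\right) \left(\left(-3\right) \left(-7\right)\right) + 316 = \left(6 + 6 \left(-2\right)^{2}\right) 21 + 316 = \left(6 + 6 \cdot 4\right) 21 + 316 = \left(6 + 24\right) 21 + 316 = 30 \cdot 21 + 316 = 630 + 316 = 946$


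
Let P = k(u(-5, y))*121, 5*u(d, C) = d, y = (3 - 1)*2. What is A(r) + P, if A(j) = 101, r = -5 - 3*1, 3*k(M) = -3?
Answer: -20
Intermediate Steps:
y = 4 (y = 2*2 = 4)
u(d, C) = d/5
k(M) = -1 (k(M) = (1/3)*(-3) = -1)
r = -8 (r = -5 - 3 = -8)
P = -121 (P = -1*121 = -121)
A(r) + P = 101 - 121 = -20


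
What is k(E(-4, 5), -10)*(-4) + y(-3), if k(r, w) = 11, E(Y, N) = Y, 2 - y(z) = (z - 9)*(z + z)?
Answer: -114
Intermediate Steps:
y(z) = 2 - 2*z*(-9 + z) (y(z) = 2 - (z - 9)*(z + z) = 2 - (-9 + z)*2*z = 2 - 2*z*(-9 + z))
k(E(-4, 5), -10)*(-4) + y(-3) = 11*(-4) + (2 - 2*(-3)**2 + 18*(-3)) = -44 + (2 - 2*9 - 54) = -44 + (2 - 18 - 54) = -44 - 70 = -114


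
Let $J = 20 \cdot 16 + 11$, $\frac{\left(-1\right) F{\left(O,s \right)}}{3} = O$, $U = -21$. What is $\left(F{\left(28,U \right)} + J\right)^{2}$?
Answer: $61009$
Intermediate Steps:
$F{\left(O,s \right)} = - 3 O$
$J = 331$ ($J = 320 + 11 = 331$)
$\left(F{\left(28,U \right)} + J\right)^{2} = \left(\left(-3\right) 28 + 331\right)^{2} = \left(-84 + 331\right)^{2} = 247^{2} = 61009$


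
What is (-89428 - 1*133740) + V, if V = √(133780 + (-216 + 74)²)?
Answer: -223168 + 2*√38486 ≈ -2.2278e+5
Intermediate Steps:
V = 2*√38486 (V = √(133780 + (-142)²) = √(133780 + 20164) = √153944 = 2*√38486 ≈ 392.36)
(-89428 - 1*133740) + V = (-89428 - 1*133740) + 2*√38486 = (-89428 - 133740) + 2*√38486 = -223168 + 2*√38486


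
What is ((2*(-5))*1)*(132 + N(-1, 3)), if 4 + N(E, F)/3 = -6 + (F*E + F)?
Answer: -1020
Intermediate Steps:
N(E, F) = -30 + 3*F + 3*E*F (N(E, F) = -12 + 3*(-6 + (F*E + F)) = -12 + 3*(-6 + (E*F + F)) = -12 + 3*(-6 + (F + E*F)) = -12 + 3*(-6 + F + E*F) = -12 + (-18 + 3*F + 3*E*F) = -30 + 3*F + 3*E*F)
((2*(-5))*1)*(132 + N(-1, 3)) = ((2*(-5))*1)*(132 + (-30 + 3*3 + 3*(-1)*3)) = (-10*1)*(132 + (-30 + 9 - 9)) = -10*(132 - 30) = -10*102 = -1020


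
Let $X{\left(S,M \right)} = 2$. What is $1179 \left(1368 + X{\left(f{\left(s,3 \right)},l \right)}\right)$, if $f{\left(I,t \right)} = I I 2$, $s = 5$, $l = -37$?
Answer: $1615230$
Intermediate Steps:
$f{\left(I,t \right)} = 2 I^{2}$ ($f{\left(I,t \right)} = I^{2} \cdot 2 = 2 I^{2}$)
$1179 \left(1368 + X{\left(f{\left(s,3 \right)},l \right)}\right) = 1179 \left(1368 + 2\right) = 1179 \cdot 1370 = 1615230$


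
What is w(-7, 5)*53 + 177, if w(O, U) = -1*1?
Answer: 124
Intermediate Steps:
w(O, U) = -1
w(-7, 5)*53 + 177 = -1*53 + 177 = -53 + 177 = 124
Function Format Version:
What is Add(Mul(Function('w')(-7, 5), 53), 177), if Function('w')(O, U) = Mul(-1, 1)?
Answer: 124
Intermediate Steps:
Function('w')(O, U) = -1
Add(Mul(Function('w')(-7, 5), 53), 177) = Add(Mul(-1, 53), 177) = Add(-53, 177) = 124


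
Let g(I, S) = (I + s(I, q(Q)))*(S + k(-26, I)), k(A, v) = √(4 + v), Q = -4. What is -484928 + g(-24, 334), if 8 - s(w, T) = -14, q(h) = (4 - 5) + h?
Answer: -485596 - 4*I*√5 ≈ -4.856e+5 - 8.9443*I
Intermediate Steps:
q(h) = -1 + h
s(w, T) = 22 (s(w, T) = 8 - 1*(-14) = 8 + 14 = 22)
g(I, S) = (22 + I)*(S + √(4 + I)) (g(I, S) = (I + 22)*(S + √(4 + I)) = (22 + I)*(S + √(4 + I)))
-484928 + g(-24, 334) = -484928 + (22*334 + 22*√(4 - 24) - 24*334 - 24*√(4 - 24)) = -484928 + (7348 + 22*√(-20) - 8016 - 48*I*√5) = -484928 + (7348 + 22*(2*I*√5) - 8016 - 48*I*√5) = -484928 + (7348 + 44*I*√5 - 8016 - 48*I*√5) = -484928 + (-668 - 4*I*√5) = -485596 - 4*I*√5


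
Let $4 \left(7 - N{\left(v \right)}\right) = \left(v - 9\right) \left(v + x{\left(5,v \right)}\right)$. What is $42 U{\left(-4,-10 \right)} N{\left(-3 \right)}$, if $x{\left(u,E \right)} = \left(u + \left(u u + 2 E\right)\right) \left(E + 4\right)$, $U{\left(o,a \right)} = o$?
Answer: $-11760$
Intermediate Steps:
$x{\left(u,E \right)} = \left(4 + E\right) \left(u + u^{2} + 2 E\right)$ ($x{\left(u,E \right)} = \left(u + \left(u^{2} + 2 E\right)\right) \left(4 + E\right) = \left(u + u^{2} + 2 E\right) \left(4 + E\right) = \left(4 + E\right) \left(u + u^{2} + 2 E\right)$)
$N{\left(v \right)} = 7 - \frac{\left(-9 + v\right) \left(120 + 2 v^{2} + 39 v\right)}{4}$ ($N{\left(v \right)} = 7 - \frac{\left(v - 9\right) \left(v + \left(2 v^{2} + 4 \cdot 5 + 4 \cdot 5^{2} + 8 v + v 5 + v 5^{2}\right)\right)}{4} = 7 - \frac{\left(-9 + v\right) \left(v + \left(2 v^{2} + 20 + 4 \cdot 25 + 8 v + 5 v + v 25\right)\right)}{4} = 7 - \frac{\left(-9 + v\right) \left(v + \left(2 v^{2} + 20 + 100 + 8 v + 5 v + 25 v\right)\right)}{4} = 7 - \frac{\left(-9 + v\right) \left(v + \left(120 + 2 v^{2} + 38 v\right)\right)}{4} = 7 - \frac{\left(-9 + v\right) \left(120 + 2 v^{2} + 39 v\right)}{4}$)
$42 U{\left(-4,-10 \right)} N{\left(-3 \right)} = 42 \left(-4\right) \left(277 - \frac{21 \left(-3\right)^{2}}{4} - \frac{\left(-3\right)^{3}}{2} + \frac{231}{4} \left(-3\right)\right) = - 168 \left(277 - \frac{189}{4} - - \frac{27}{2} - \frac{693}{4}\right) = - 168 \left(277 - \frac{189}{4} + \frac{27}{2} - \frac{693}{4}\right) = \left(-168\right) 70 = -11760$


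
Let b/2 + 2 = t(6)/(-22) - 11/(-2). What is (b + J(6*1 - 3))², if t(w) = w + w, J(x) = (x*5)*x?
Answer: 313600/121 ≈ 2591.7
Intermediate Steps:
J(x) = 5*x² (J(x) = (5*x)*x = 5*x²)
t(w) = 2*w
b = 65/11 (b = -4 + 2*((2*6)/(-22) - 11/(-2)) = -4 + 2*(12*(-1/22) - 11*(-½)) = -4 + 2*(-6/11 + 11/2) = -4 + 2*(109/22) = -4 + 109/11 = 65/11 ≈ 5.9091)
(b + J(6*1 - 3))² = (65/11 + 5*(6*1 - 3)²)² = (65/11 + 5*(6 - 3)²)² = (65/11 + 5*3²)² = (65/11 + 5*9)² = (65/11 + 45)² = (560/11)² = 313600/121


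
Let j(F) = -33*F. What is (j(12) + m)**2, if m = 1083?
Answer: 471969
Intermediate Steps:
(j(12) + m)**2 = (-33*12 + 1083)**2 = (-396 + 1083)**2 = 687**2 = 471969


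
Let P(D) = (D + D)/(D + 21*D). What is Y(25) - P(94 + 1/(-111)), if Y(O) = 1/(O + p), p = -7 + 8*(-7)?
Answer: -49/418 ≈ -0.11722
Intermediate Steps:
P(D) = 1/11 (P(D) = (2*D)/((22*D)) = (2*D)*(1/(22*D)) = 1/11)
p = -63 (p = -7 - 56 = -63)
Y(O) = 1/(-63 + O) (Y(O) = 1/(O - 63) = 1/(-63 + O))
Y(25) - P(94 + 1/(-111)) = 1/(-63 + 25) - 1*1/11 = 1/(-38) - 1/11 = -1/38 - 1/11 = -49/418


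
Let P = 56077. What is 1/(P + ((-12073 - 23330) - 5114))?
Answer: 1/15560 ≈ 6.4267e-5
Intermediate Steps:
1/(P + ((-12073 - 23330) - 5114)) = 1/(56077 + ((-12073 - 23330) - 5114)) = 1/(56077 + (-35403 - 5114)) = 1/(56077 - 40517) = 1/15560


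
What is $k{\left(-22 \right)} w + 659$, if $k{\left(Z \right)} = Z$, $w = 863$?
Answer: $-18327$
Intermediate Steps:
$k{\left(-22 \right)} w + 659 = \left(-22\right) 863 + 659 = -18986 + 659 = -18327$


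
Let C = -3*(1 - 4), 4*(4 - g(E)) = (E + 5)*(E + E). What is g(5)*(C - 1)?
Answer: -168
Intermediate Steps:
g(E) = 4 - E*(5 + E)/2 (g(E) = 4 - (E + 5)*(E + E)/4 = 4 - (5 + E)*2*E/4 = 4 - E*(5 + E)/2)
C = 9 (C = -3*(-3) = 9)
g(5)*(C - 1) = (4 - 5/2*5 - ½*5²)*(9 - 1) = (4 - 25/2 - ½*25)*8 = (4 - 25/2 - 25/2)*8 = -21*8 = -168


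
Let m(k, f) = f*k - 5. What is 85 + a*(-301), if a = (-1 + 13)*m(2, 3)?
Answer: -3527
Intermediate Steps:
m(k, f) = -5 + f*k
a = 12 (a = (-1 + 13)*(-5 + 3*2) = 12*(-5 + 6) = 12*1 = 12)
85 + a*(-301) = 85 + 12*(-301) = 85 - 3612 = -3527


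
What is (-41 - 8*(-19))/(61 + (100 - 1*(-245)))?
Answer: 111/406 ≈ 0.27340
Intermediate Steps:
(-41 - 8*(-19))/(61 + (100 - 1*(-245))) = (-41 + 152)/(61 + (100 + 245)) = 111/(61 + 345) = 111/406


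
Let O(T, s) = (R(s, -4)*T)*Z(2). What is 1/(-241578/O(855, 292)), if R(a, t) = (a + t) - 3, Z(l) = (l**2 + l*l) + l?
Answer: -135375/13421 ≈ -10.087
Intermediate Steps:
Z(l) = l + 2*l**2 (Z(l) = (l**2 + l**2) + l = 2*l**2 + l = l + 2*l**2)
R(a, t) = -3 + a + t
O(T, s) = 10*T*(-7 + s) (O(T, s) = ((-3 + s - 4)*T)*(2*(1 + 2*2)) = ((-7 + s)*T)*(2*(1 + 4)) = (T*(-7 + s))*(2*5) = (T*(-7 + s))*10 = 10*T*(-7 + s))
1/(-241578/O(855, 292)) = 1/(-241578*1/(8550*(-7 + 292))) = 1/(-241578/(10*855*285)) = 1/(-241578/2436750) = 1/(-241578*1/2436750) = 1/(-13421/135375) = -135375/13421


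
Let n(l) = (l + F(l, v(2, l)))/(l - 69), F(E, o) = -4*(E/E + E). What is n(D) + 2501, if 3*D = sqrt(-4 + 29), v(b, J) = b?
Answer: 505229/202 ≈ 2501.1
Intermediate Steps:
F(E, o) = -4 - 4*E (F(E, o) = -4*(1 + E) = -4 - 4*E)
D = 5/3 (D = sqrt(-4 + 29)/3 = sqrt(25)/3 = (1/3)*5 = 5/3 ≈ 1.6667)
n(l) = (-4 - 3*l)/(-69 + l) (n(l) = (l + (-4 - 4*l))/(l - 69) = (-4 - 3*l)/(-69 + l))
n(D) + 2501 = (-4 - 3*5/3)/(-69 + 5/3) + 2501 = (-4 - 5)/(-202/3) + 2501 = -3/202*(-9) + 2501 = 27/202 + 2501 = 505229/202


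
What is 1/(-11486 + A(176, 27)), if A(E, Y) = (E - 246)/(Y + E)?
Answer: -29/333104 ≈ -8.7060e-5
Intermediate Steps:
A(E, Y) = (-246 + E)/(E + Y)
1/(-11486 + A(176, 27)) = 1/(-11486 + (-246 + 176)/(176 + 27)) = 1/(-11486 - 70/203) = 1/(-11486 + (1/203)*(-70)) = 1/(-11486 - 10/29) = 1/(-333104/29) = -29/333104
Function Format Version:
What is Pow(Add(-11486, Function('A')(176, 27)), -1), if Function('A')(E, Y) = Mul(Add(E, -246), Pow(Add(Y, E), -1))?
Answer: Rational(-29, 333104) ≈ -8.7060e-5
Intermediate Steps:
Function('A')(E, Y) = Mul(Pow(Add(E, Y), -1), Add(-246, E)) (Function('A')(E, Y) = Mul(Add(-246, E), Pow(Add(E, Y), -1)) = Mul(Pow(Add(E, Y), -1), Add(-246, E)))
Pow(Add(-11486, Function('A')(176, 27)), -1) = Pow(Add(-11486, Mul(Pow(Add(176, 27), -1), Add(-246, 176))), -1) = Pow(Add(-11486, Mul(Pow(203, -1), -70)), -1) = Pow(Add(-11486, Mul(Rational(1, 203), -70)), -1) = Pow(Add(-11486, Rational(-10, 29)), -1) = Pow(Rational(-333104, 29), -1) = Rational(-29, 333104)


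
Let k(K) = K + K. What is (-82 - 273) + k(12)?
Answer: -331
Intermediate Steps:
k(K) = 2*K
(-82 - 273) + k(12) = (-82 - 273) + 2*12 = -355 + 24 = -331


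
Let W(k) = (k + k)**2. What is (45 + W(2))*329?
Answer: 20069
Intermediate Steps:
W(k) = 4*k**2 (W(k) = (2*k)**2 = 4*k**2)
(45 + W(2))*329 = (45 + 4*2**2)*329 = (45 + 4*4)*329 = (45 + 16)*329 = 61*329 = 20069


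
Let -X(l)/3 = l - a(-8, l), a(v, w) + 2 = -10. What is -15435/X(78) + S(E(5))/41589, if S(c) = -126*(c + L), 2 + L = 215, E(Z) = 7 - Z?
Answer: 1566943/27726 ≈ 56.515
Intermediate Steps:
a(v, w) = -12 (a(v, w) = -2 - 10 = -12)
L = 213 (L = -2 + 215 = 213)
X(l) = -36 - 3*l (X(l) = -3*(l - 1*(-12)) = -3*(l + 12) = -3*(12 + l) = -36 - 3*l)
S(c) = -26838 - 126*c (S(c) = -126*(c + 213) = -126*(213 + c) = -26838 - 126*c)
-15435/X(78) + S(E(5))/41589 = -15435/(-36 - 3*78) + (-26838 - 126*(7 - 1*5))/41589 = -15435/(-36 - 234) + (-26838 - 126*(7 - 5))*(1/41589) = -15435/(-270) + (-26838 - 126*2)*(1/41589) = -15435*(-1/270) + (-26838 - 252)*(1/41589) = 343/6 - 27090*1/41589 = 343/6 - 3010/4621 = 1566943/27726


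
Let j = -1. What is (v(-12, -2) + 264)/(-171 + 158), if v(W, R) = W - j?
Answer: -253/13 ≈ -19.462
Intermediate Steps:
v(W, R) = 1 + W (v(W, R) = W - 1*(-1) = W + 1 = 1 + W)
(v(-12, -2) + 264)/(-171 + 158) = ((1 - 12) + 264)/(-171 + 158) = (-11 + 264)/(-13) = 253*(-1/13) = -253/13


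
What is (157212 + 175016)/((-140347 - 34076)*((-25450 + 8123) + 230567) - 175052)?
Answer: -83057/9298533893 ≈ -8.9323e-6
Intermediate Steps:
(157212 + 175016)/((-140347 - 34076)*((-25450 + 8123) + 230567) - 175052) = 332228/(-174423*(-17327 + 230567) - 175052) = 332228/(-174423*213240 - 175052) = 332228/(-37193960520 - 175052) = 332228/(-37194135572) = 332228*(-1/37194135572) = -83057/9298533893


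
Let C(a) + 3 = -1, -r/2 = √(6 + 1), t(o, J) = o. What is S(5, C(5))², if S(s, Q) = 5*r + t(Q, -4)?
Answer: 716 + 80*√7 ≈ 927.66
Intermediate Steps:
r = -2*√7 (r = -2*√(6 + 1) = -2*√7 ≈ -5.2915)
C(a) = -4 (C(a) = -3 - 1 = -4)
S(s, Q) = Q - 10*√7 (S(s, Q) = 5*(-2*√7) + Q = -10*√7 + Q = Q - 10*√7)
S(5, C(5))² = (-4 - 10*√7)²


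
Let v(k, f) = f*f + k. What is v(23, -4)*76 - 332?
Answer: 2632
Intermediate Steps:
v(k, f) = k + f² (v(k, f) = f² + k = k + f²)
v(23, -4)*76 - 332 = (23 + (-4)²)*76 - 332 = (23 + 16)*76 - 332 = 39*76 - 332 = 2964 - 332 = 2632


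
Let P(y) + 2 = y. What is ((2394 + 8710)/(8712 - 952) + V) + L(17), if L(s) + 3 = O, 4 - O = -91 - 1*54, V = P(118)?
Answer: 127764/485 ≈ 263.43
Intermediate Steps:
P(y) = -2 + y
V = 116 (V = -2 + 118 = 116)
O = 149 (O = 4 - (-91 - 1*54) = 4 - (-91 - 54) = 4 - 1*(-145) = 4 + 145 = 149)
L(s) = 146 (L(s) = -3 + 149 = 146)
((2394 + 8710)/(8712 - 952) + V) + L(17) = ((2394 + 8710)/(8712 - 952) + 116) + 146 = (11104/7760 + 116) + 146 = (11104*(1/7760) + 116) + 146 = (694/485 + 116) + 146 = 56954/485 + 146 = 127764/485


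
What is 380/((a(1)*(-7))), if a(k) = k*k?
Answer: -380/7 ≈ -54.286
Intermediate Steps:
a(k) = k²
380/((a(1)*(-7))) = 380/((1²*(-7))) = 380/((1*(-7))) = 380/(-7) = 380*(-⅐) = -380/7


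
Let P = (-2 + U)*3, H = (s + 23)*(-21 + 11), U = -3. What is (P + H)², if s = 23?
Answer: 225625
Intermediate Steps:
H = -460 (H = (23 + 23)*(-21 + 11) = 46*(-10) = -460)
P = -15 (P = (-2 - 3)*3 = -5*3 = -15)
(P + H)² = (-15 - 460)² = (-475)² = 225625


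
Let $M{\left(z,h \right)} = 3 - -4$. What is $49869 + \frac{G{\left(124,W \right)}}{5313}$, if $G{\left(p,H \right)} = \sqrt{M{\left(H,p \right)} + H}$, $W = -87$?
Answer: $49869 + \frac{4 i \sqrt{5}}{5313} \approx 49869.0 + 0.0016835 i$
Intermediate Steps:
$M{\left(z,h \right)} = 7$ ($M{\left(z,h \right)} = 3 + 4 = 7$)
$G{\left(p,H \right)} = \sqrt{7 + H}$
$49869 + \frac{G{\left(124,W \right)}}{5313} = 49869 + \frac{\sqrt{7 - 87}}{5313} = 49869 + \sqrt{-80} \cdot \frac{1}{5313} = 49869 + 4 i \sqrt{5} \cdot \frac{1}{5313} = 49869 + \frac{4 i \sqrt{5}}{5313}$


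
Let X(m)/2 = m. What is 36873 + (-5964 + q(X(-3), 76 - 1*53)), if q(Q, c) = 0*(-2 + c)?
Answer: 30909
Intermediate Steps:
X(m) = 2*m
q(Q, c) = 0
36873 + (-5964 + q(X(-3), 76 - 1*53)) = 36873 + (-5964 + 0) = 36873 - 5964 = 30909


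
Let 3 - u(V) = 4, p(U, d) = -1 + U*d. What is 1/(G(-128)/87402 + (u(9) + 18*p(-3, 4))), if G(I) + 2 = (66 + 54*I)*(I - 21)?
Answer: -43701/9759709 ≈ -0.0044777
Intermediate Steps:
u(V) = -1 (u(V) = 3 - 1*4 = 3 - 4 = -1)
G(I) = -2 + (-21 + I)*(66 + 54*I) (G(I) = -2 + (66 + 54*I)*(I - 21) = -2 + (66 + 54*I)*(-21 + I) = -2 + (-21 + I)*(66 + 54*I))
1/(G(-128)/87402 + (u(9) + 18*p(-3, 4))) = 1/((-1388 - 1068*(-128) + 54*(-128)**2)/87402 + (-1 + 18*(-1 - 3*4))) = 1/((-1388 + 136704 + 54*16384)*(1/87402) + (-1 + 18*(-1 - 12))) = 1/((-1388 + 136704 + 884736)*(1/87402) + (-1 + 18*(-13))) = 1/(1020052*(1/87402) + (-1 - 234)) = 1/(510026/43701 - 235) = 1/(-9759709/43701) = -43701/9759709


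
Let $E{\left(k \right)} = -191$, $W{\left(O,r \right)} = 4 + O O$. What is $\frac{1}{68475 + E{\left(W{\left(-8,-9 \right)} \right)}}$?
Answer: $\frac{1}{68284} \approx 1.4645 \cdot 10^{-5}$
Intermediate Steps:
$W{\left(O,r \right)} = 4 + O^{2}$
$\frac{1}{68475 + E{\left(W{\left(-8,-9 \right)} \right)}} = \frac{1}{68475 - 191} = \frac{1}{68284}$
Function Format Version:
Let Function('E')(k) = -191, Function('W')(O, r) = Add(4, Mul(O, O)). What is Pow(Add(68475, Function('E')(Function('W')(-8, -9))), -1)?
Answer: Rational(1, 68284) ≈ 1.4645e-5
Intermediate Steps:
Function('W')(O, r) = Add(4, Pow(O, 2))
Pow(Add(68475, Function('E')(Function('W')(-8, -9))), -1) = Pow(Add(68475, -191), -1) = Pow(68284, -1) = Rational(1, 68284)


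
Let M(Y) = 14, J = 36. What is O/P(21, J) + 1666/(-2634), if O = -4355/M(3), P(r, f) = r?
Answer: -664493/43022 ≈ -15.445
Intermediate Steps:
O = -4355/14 ≈ -311.07
O/P(21, J) + 1666/(-2634) = -4355/14/21 + 1666/(-2634) = -4355/14*1/21 + 1666*(-1/2634) = -4355/294 - 833/1317 = -664493/43022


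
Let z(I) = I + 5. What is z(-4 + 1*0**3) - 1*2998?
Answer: -2997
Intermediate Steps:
z(I) = 5 + I
z(-4 + 1*0**3) - 1*2998 = (5 + (-4 + 1*0**3)) - 1*2998 = (5 + (-4 + 1*0)) - 2998 = (5 + (-4 + 0)) - 2998 = (5 - 4) - 2998 = 1 - 2998 = -2997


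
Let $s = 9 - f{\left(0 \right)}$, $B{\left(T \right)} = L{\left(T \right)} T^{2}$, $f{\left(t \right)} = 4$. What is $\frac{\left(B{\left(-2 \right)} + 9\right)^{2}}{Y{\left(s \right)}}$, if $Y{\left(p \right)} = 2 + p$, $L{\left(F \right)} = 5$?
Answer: $\frac{841}{7} \approx 120.14$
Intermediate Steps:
$B{\left(T \right)} = 5 T^{2}$
$s = 5$ ($s = 9 - 4 = 5$)
$\frac{\left(B{\left(-2 \right)} + 9\right)^{2}}{Y{\left(s \right)}} = \frac{\left(5 \left(-2\right)^{2} + 9\right)^{2}}{2 + 5} = \frac{\left(5 \cdot 4 + 9\right)^{2}}{7} = \left(20 + 9\right)^{2} \cdot \frac{1}{7} = 29^{2} \cdot \frac{1}{7} = 841 \cdot \frac{1}{7} = \frac{841}{7}$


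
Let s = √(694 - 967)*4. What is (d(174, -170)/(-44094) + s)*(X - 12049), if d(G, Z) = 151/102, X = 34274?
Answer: -3355975/4497588 + 88900*I*√273 ≈ -0.74617 + 1.4689e+6*I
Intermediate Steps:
d(G, Z) = 151/102 (d(G, Z) = 151*(1/102) = 151/102)
s = 4*I*√273 (s = √(-273)*4 = (I*√273)*4 = 4*I*√273 ≈ 66.091*I)
(d(174, -170)/(-44094) + s)*(X - 12049) = ((151/102)/(-44094) + 4*I*√273)*(34274 - 12049) = ((151/102)*(-1/44094) + 4*I*√273)*22225 = (-151/4497588 + 4*I*√273)*22225 = -3355975/4497588 + 88900*I*√273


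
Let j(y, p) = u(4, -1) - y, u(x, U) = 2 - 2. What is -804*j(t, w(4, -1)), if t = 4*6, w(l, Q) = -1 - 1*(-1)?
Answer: 19296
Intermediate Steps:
w(l, Q) = 0 (w(l, Q) = -1 + 1 = 0)
t = 24
u(x, U) = 0
j(y, p) = -y (j(y, p) = 0 - y = -y)
-804*j(t, w(4, -1)) = -(-804)*24 = -804*(-24) = 19296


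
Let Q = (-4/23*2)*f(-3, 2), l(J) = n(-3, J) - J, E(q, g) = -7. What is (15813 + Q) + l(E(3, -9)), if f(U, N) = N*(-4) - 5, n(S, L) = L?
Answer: 363803/23 ≈ 15818.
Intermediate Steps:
l(J) = 0 (l(J) = J - J = 0)
f(U, N) = -5 - 4*N (f(U, N) = -4*N - 5 = -5 - 4*N)
Q = 104/23 (Q = (-4/23*2)*(-5 - 4*2) = (-4*1/23*2)*(-5 - 8) = -4/23*2*(-13) = -8/23*(-13) = 104/23 ≈ 4.5217)
(15813 + Q) + l(E(3, -9)) = (15813 + 104/23) + 0 = 363803/23 + 0 = 363803/23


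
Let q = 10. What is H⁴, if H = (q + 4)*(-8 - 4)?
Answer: 796594176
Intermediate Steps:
H = -168 (H = (10 + 4)*(-8 - 4) = 14*(-12) = -168)
H⁴ = (-168)⁴ = 796594176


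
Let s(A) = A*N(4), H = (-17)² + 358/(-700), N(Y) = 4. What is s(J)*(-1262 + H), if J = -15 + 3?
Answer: 8177496/175 ≈ 46729.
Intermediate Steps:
J = -12
H = 100971/350 (H = 289 + 358*(-1/700) = 289 - 179/350 = 100971/350 ≈ 288.49)
s(A) = 4*A (s(A) = A*4 = 4*A)
s(J)*(-1262 + H) = (4*(-12))*(-1262 + 100971/350) = -48*(-340729/350) = 8177496/175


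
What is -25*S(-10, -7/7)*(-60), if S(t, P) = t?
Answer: -15000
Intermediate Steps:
-25*S(-10, -7/7)*(-60) = -25*(-10)*(-60) = 250*(-60) = -15000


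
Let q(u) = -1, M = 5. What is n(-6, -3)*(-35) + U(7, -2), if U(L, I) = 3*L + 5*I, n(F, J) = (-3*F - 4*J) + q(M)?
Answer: -1004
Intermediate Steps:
n(F, J) = -1 - 4*J - 3*F (n(F, J) = (-3*F - 4*J) - 1 = (-4*J - 3*F) - 1 = -1 - 4*J - 3*F)
n(-6, -3)*(-35) + U(7, -2) = (-1 - 4*(-3) - 3*(-6))*(-35) + (3*7 + 5*(-2)) = (-1 + 12 + 18)*(-35) + (21 - 10) = 29*(-35) + 11 = -1015 + 11 = -1004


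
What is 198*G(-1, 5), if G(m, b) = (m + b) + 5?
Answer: 1782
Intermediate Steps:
G(m, b) = 5 + b + m (G(m, b) = (b + m) + 5 = 5 + b + m)
198*G(-1, 5) = 198*(5 + 5 - 1) = 198*9 = 1782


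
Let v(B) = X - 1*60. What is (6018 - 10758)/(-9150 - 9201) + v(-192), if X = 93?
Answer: 203441/6117 ≈ 33.258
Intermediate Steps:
v(B) = 33 (v(B) = 93 - 1*60 = 93 - 60 = 33)
(6018 - 10758)/(-9150 - 9201) + v(-192) = (6018 - 10758)/(-9150 - 9201) + 33 = -4740/(-18351) + 33 = -4740*(-1/18351) + 33 = 1580/6117 + 33 = 203441/6117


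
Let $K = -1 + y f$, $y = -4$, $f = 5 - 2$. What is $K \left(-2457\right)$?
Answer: $31941$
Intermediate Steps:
$f = 3$
$K = -13$ ($K = -1 - 12 = -13$)
$K \left(-2457\right) = \left(-13\right) \left(-2457\right) = 31941$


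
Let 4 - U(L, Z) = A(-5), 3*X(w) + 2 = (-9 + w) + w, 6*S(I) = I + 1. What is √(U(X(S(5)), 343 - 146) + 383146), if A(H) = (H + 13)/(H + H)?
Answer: √9578770/5 ≈ 618.99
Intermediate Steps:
S(I) = ⅙ + I/6 (S(I) = (I + 1)/6 = (1 + I)/6 = ⅙ + I/6)
X(w) = -11/3 + 2*w/3 (X(w) = -⅔ + ((-9 + w) + w)/3 = -⅔ + (-9 + 2*w)/3 = -⅔ + (-3 + 2*w/3) = -11/3 + 2*w/3)
A(H) = (13 + H)/(2*H) (A(H) = (13 + H)/((2*H)) = (13 + H)*(1/(2*H)) = (13 + H)/(2*H))
U(L, Z) = 24/5 (U(L, Z) = 4 - (13 - 5)/(2*(-5)) = 4 - (-1)*8/(2*5) = 4 - 1*(-⅘) = 4 + ⅘ = 24/5)
√(U(X(S(5)), 343 - 146) + 383146) = √(24/5 + 383146) = √(1915754/5) = √9578770/5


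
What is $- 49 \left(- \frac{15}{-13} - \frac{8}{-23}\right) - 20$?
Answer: $- \frac{27981}{299} \approx -93.582$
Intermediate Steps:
$- 49 \left(- \frac{15}{-13} - \frac{8}{-23}\right) - 20 = - 49 \left(\left(-15\right) \left(- \frac{1}{13}\right) - - \frac{8}{23}\right) - 20 = - 49 \left(\frac{15}{13} + \frac{8}{23}\right) - 20 = \left(-49\right) \frac{449}{299} - 20 = - \frac{22001}{299} - 20 = - \frac{27981}{299}$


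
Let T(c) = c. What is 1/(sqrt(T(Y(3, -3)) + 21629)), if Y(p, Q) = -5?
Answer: sqrt(5406)/10812 ≈ 0.0068004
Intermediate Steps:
1/(sqrt(T(Y(3, -3)) + 21629)) = 1/(sqrt(-5 + 21629)) = 1/(sqrt(21624)) = 1/(2*sqrt(5406)) = sqrt(5406)/10812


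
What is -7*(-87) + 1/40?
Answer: 24361/40 ≈ 609.03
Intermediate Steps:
-7*(-87) + 1/40 = 609 + 1/40 = 24361/40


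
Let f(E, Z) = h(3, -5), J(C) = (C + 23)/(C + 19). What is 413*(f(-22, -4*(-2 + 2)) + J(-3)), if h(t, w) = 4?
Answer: 8673/4 ≈ 2168.3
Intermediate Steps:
J(C) = (23 + C)/(19 + C)
f(E, Z) = 4
413*(f(-22, -4*(-2 + 2)) + J(-3)) = 413*(4 + (23 - 3)/(19 - 3)) = 413*(4 + 20/16) = 413*(4 + (1/16)*20) = 413*(4 + 5/4) = 413*(21/4) = 8673/4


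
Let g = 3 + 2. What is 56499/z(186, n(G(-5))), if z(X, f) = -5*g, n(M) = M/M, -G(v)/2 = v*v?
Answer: -56499/25 ≈ -2260.0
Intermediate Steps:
G(v) = -2*v² (G(v) = -2*v*v = -2*v²)
g = 5
n(M) = 1
z(X, f) = -25 (z(X, f) = -5*5 = -25)
56499/z(186, n(G(-5))) = 56499/(-25) = 56499*(-1/25) = -56499/25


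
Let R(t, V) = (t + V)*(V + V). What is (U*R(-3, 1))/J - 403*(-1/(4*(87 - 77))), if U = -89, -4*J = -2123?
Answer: 912529/84920 ≈ 10.746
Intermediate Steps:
J = 2123/4 (J = -¼*(-2123) = 2123/4 ≈ 530.75)
R(t, V) = 2*V*(V + t) (R(t, V) = (V + t)*(2*V) = 2*V*(V + t))
(U*R(-3, 1))/J - 403*(-1/(4*(87 - 77))) = (-178*(1 - 3))/(2123/4) - 403*(-1/(4*(87 - 77))) = -178*(-2)*(4/2123) - 403/((-4*10)) = -89*(-4)*(4/2123) - 403/(-40) = 356*(4/2123) - 403*(-1/40) = 1424/2123 + 403/40 = 912529/84920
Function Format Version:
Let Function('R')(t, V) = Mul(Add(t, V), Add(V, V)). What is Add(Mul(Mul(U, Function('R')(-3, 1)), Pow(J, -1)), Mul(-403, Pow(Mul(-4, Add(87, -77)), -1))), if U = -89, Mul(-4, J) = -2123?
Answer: Rational(912529, 84920) ≈ 10.746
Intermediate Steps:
J = Rational(2123, 4) (J = Mul(Rational(-1, 4), -2123) = Rational(2123, 4) ≈ 530.75)
Function('R')(t, V) = Mul(2, V, Add(V, t)) (Function('R')(t, V) = Mul(Add(V, t), Mul(2, V)) = Mul(2, V, Add(V, t)))
Add(Mul(Mul(U, Function('R')(-3, 1)), Pow(J, -1)), Mul(-403, Pow(Mul(-4, Add(87, -77)), -1))) = Add(Mul(Mul(-89, Mul(2, 1, Add(1, -3))), Pow(Rational(2123, 4), -1)), Mul(-403, Pow(Mul(-4, Add(87, -77)), -1))) = Add(Mul(Mul(-89, Mul(2, 1, -2)), Rational(4, 2123)), Mul(-403, Pow(Mul(-4, 10), -1))) = Add(Mul(Mul(-89, -4), Rational(4, 2123)), Mul(-403, Pow(-40, -1))) = Add(Mul(356, Rational(4, 2123)), Mul(-403, Rational(-1, 40))) = Add(Rational(1424, 2123), Rational(403, 40)) = Rational(912529, 84920)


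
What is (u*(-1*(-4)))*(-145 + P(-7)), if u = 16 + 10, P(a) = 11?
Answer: -13936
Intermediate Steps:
u = 26
(u*(-1*(-4)))*(-145 + P(-7)) = (26*(-1*(-4)))*(-145 + 11) = (26*4)*(-134) = 104*(-134) = -13936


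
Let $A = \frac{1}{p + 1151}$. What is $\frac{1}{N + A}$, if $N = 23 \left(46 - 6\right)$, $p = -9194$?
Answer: $\frac{8043}{7399559} \approx 0.001087$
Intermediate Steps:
$N = 920$ ($N = 23 \cdot 40 = 920$)
$A = - \frac{1}{8043}$ ($A = \frac{1}{-9194 + 1151} = \frac{1}{-8043} = - \frac{1}{8043} \approx -0.00012433$)
$\frac{1}{N + A} = \frac{1}{920 - \frac{1}{8043}} = \frac{1}{\frac{7399559}{8043}} = \frac{8043}{7399559}$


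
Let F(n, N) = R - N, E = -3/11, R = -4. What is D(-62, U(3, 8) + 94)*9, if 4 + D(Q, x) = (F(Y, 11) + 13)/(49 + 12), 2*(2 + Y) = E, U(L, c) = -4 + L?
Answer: -2214/61 ≈ -36.295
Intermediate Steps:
E = -3/11 (E = -3*1/11 = -3/11 ≈ -0.27273)
Y = -47/22 (Y = -2 + (½)*(-3/11) = -2 - 3/22 = -47/22 ≈ -2.1364)
F(n, N) = -4 - N
D(Q, x) = -246/61 (D(Q, x) = -4 + ((-4 - 1*11) + 13)/(49 + 12) = -4 + ((-4 - 11) + 13)/61 = -4 + (-15 + 13)*(1/61) = -4 - 2*1/61 = -4 - 2/61 = -246/61)
D(-62, U(3, 8) + 94)*9 = -246/61*9 = -2214/61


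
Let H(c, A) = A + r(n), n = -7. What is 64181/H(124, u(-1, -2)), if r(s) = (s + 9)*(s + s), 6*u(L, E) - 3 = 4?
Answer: -385086/161 ≈ -2391.8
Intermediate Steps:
u(L, E) = 7/6 (u(L, E) = 1/2 + (1/6)*4 = 1/2 + 2/3 = 7/6)
r(s) = 2*s*(9 + s) (r(s) = (9 + s)*(2*s) = 2*s*(9 + s))
H(c, A) = -28 + A (H(c, A) = A + 2*(-7)*(9 - 7) = A + 2*(-7)*2 = A - 28 = -28 + A)
64181/H(124, u(-1, -2)) = 64181/(-28 + 7/6) = 64181/(-161/6) = 64181*(-6/161) = -385086/161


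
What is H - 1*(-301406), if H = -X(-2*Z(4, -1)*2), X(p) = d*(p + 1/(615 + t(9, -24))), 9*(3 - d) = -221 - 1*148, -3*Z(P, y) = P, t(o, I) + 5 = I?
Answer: 264729536/879 ≈ 3.0117e+5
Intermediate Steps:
t(o, I) = -5 + I
Z(P, y) = -P/3
d = 44 (d = 3 - (-221 - 1*148)/9 = 3 - (-221 - 148)/9 = 3 - ⅑*(-369) = 3 + 41 = 44)
X(p) = 22/293 + 44*p (X(p) = 44*(p + 1/(615 + (-5 - 24))) = 44*(p + 1/(615 - 29)) = 44*(p + 1/586) = 44*(1/586 + p) = 22/293 + 44*p)
H = -206338/879 (H = -(22/293 + 44*(-(-2)*4/3*2)) = -(22/293 + 44*(-2*(-4/3)*2)) = -(22/293 + 44*((8/3)*2)) = -(22/293 + 44*(16/3)) = -(22/293 + 704/3) = -1*206338/879 = -206338/879 ≈ -234.74)
H - 1*(-301406) = -206338/879 - 1*(-301406) = -206338/879 + 301406 = 264729536/879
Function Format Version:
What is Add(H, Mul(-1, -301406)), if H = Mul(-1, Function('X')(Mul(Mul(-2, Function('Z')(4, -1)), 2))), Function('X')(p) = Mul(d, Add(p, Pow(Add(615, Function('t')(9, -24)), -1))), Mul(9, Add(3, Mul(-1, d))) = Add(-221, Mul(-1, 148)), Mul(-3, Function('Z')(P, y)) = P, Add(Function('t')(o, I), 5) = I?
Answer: Rational(264729536, 879) ≈ 3.0117e+5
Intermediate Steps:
Function('t')(o, I) = Add(-5, I)
Function('Z')(P, y) = Mul(Rational(-1, 3), P)
d = 44 (d = Add(3, Mul(Rational(-1, 9), Add(-221, Mul(-1, 148)))) = Add(3, Mul(Rational(-1, 9), Add(-221, -148))) = Add(3, Mul(Rational(-1, 9), -369)) = Add(3, 41) = 44)
Function('X')(p) = Add(Rational(22, 293), Mul(44, p)) (Function('X')(p) = Mul(44, Add(p, Pow(Add(615, Add(-5, -24)), -1))) = Mul(44, Add(p, Pow(Add(615, -29), -1))) = Mul(44, Add(p, Pow(586, -1))) = Mul(44, Add(p, Rational(1, 586))) = Mul(44, Add(Rational(1, 586), p)) = Add(Rational(22, 293), Mul(44, p)))
H = Rational(-206338, 879) (H = Mul(-1, Add(Rational(22, 293), Mul(44, Mul(Mul(-2, Mul(Rational(-1, 3), 4)), 2)))) = Mul(-1, Add(Rational(22, 293), Mul(44, Mul(Mul(-2, Rational(-4, 3)), 2)))) = Mul(-1, Add(Rational(22, 293), Mul(44, Mul(Rational(8, 3), 2)))) = Mul(-1, Add(Rational(22, 293), Mul(44, Rational(16, 3)))) = Mul(-1, Add(Rational(22, 293), Rational(704, 3))) = Mul(-1, Rational(206338, 879)) = Rational(-206338, 879) ≈ -234.74)
Add(H, Mul(-1, -301406)) = Add(Rational(-206338, 879), Mul(-1, -301406)) = Add(Rational(-206338, 879), 301406) = Rational(264729536, 879)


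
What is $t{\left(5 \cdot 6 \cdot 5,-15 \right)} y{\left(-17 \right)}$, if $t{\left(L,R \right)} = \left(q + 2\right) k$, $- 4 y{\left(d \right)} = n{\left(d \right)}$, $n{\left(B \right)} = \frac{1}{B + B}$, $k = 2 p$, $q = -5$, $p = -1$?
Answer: $\frac{3}{68} \approx 0.044118$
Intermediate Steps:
$k = -2$ ($k = 2 \left(-1\right) = -2$)
$n{\left(B \right)} = \frac{1}{2 B}$
$y{\left(d \right)} = - \frac{1}{8 d}$ ($y{\left(d \right)} = - \frac{\frac{1}{2} \frac{1}{d}}{4} = - \frac{1}{8 d}$)
$t{\left(L,R \right)} = 6$ ($t{\left(L,R \right)} = \left(-5 + 2\right) \left(-2\right) = \left(-3\right) \left(-2\right) = 6$)
$t{\left(5 \cdot 6 \cdot 5,-15 \right)} y{\left(-17 \right)} = 6 \left(- \frac{1}{8 \left(-17\right)}\right) = 6 \left(\left(- \frac{1}{8}\right) \left(- \frac{1}{17}\right)\right) = 6 \cdot \frac{1}{136} = \frac{3}{68}$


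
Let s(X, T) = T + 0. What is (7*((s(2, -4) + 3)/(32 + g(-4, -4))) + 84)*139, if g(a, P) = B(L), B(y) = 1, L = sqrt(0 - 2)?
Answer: 384335/33 ≈ 11647.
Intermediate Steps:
L = I*sqrt(2) (L = sqrt(-2) = I*sqrt(2) ≈ 1.4142*I)
g(a, P) = 1
s(X, T) = T
(7*((s(2, -4) + 3)/(32 + g(-4, -4))) + 84)*139 = (7*((-4 + 3)/(32 + 1)) + 84)*139 = (7*(-1/33) + 84)*139 = (-7/33 + 84)*139 = (2765/33)*139 = 384335/33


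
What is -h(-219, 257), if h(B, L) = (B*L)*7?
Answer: 393981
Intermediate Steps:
h(B, L) = 7*B*L
-h(-219, 257) = -7*(-219)*257 = -1*(-393981) = 393981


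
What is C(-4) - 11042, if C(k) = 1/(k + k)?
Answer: -88337/8 ≈ -11042.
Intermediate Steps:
C(k) = 1/(2*k)
C(-4) - 11042 = (1/2)/(-4) - 11042 = (1/2)*(-1/4) - 11042 = -1/8 - 11042 = -88337/8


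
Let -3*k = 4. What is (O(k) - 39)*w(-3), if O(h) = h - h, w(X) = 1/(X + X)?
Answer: 13/2 ≈ 6.5000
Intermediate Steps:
w(X) = 1/(2*X)
k = -4/3 (k = -⅓*4 = -4/3 ≈ -1.3333)
O(h) = 0
(O(k) - 39)*w(-3) = (0 - 39)*((½)/(-3)) = -39*(-1)/(2*3) = -39*(-⅙) = 13/2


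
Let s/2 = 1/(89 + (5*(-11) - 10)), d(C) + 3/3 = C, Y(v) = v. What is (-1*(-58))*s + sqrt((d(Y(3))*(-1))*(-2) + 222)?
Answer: 29/6 + sqrt(226) ≈ 19.867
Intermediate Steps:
d(C) = -1 + C
s = 1/12 (s = 2/(89 + (5*(-11) - 10)) = 2/(89 + (-55 - 10)) = 2/(89 - 65) = 2/24 = 2*(1/24) = 1/12 ≈ 0.083333)
(-1*(-58))*s + sqrt((d(Y(3))*(-1))*(-2) + 222) = -1*(-58)*(1/12) + sqrt(((-1 + 3)*(-1))*(-2) + 222) = 58*(1/12) + sqrt((2*(-1))*(-2) + 222) = 29/6 + sqrt(-2*(-2) + 222) = 29/6 + sqrt(4 + 222) = 29/6 + sqrt(226)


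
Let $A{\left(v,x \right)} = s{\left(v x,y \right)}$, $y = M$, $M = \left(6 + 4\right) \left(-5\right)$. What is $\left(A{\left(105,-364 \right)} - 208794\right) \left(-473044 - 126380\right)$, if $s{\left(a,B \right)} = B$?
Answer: $125186105856$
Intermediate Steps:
$M = -50$ ($M = 10 \left(-5\right) = -50$)
$y = -50$
$A{\left(v,x \right)} = -50$
$\left(A{\left(105,-364 \right)} - 208794\right) \left(-473044 - 126380\right) = \left(-50 - 208794\right) \left(-473044 - 126380\right) = \left(-208844\right) \left(-599424\right) = 125186105856$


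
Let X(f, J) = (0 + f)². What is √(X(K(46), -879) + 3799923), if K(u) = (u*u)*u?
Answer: √9478096819 ≈ 97356.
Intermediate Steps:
K(u) = u³ (K(u) = u²*u = u³)
X(f, J) = f²
√(X(K(46), -879) + 3799923) = √((46³)² + 3799923) = √(97336² + 3799923) = √(9474296896 + 3799923) = √9478096819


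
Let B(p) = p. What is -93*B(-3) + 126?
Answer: 405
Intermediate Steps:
-93*B(-3) + 126 = -93*(-3) + 126 = 279 + 126 = 405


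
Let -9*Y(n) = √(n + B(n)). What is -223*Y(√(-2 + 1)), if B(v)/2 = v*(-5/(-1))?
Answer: 223*√11*√I/9 ≈ 58.109 + 58.109*I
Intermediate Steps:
B(v) = 10*v (B(v) = 2*(v*(-5/(-1))) = 2*(v*(-5*(-1))) = 2*(v*5) = 2*(5*v) = 10*v)
Y(n) = -√11*√n/9 (Y(n) = -√(n + 10*n)/9 = -√11*√n/9)
-223*Y(√(-2 + 1)) = -(-223)*√11*√(√(-2 + 1))/9 = -(-223)*√11*√(√(-1))/9 = -(-223)*√11*√I/9 = 223*√11*√I/9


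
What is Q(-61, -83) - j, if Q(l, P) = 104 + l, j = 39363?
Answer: -39320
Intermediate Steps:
Q(-61, -83) - j = (104 - 61) - 1*39363 = 43 - 39363 = -39320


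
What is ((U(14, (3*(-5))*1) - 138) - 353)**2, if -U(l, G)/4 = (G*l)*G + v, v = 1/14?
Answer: 8397706321/49 ≈ 1.7138e+8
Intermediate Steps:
v = 1/14 ≈ 0.071429
U(l, G) = -2/7 - 4*l*G**2 (U(l, G) = -4*((G*l)*G + 1/14) = -4*(l*G**2 + 1/14) = -4*(1/14 + l*G**2) = -2/7 - 4*l*G**2)
((U(14, (3*(-5))*1) - 138) - 353)**2 = (((-2/7 - 4*14*((3*(-5))*1)**2) - 138) - 353)**2 = (((-2/7 - 4*14*(-15*1)**2) - 138) - 353)**2 = (((-2/7 - 4*14*(-15)**2) - 138) - 353)**2 = (((-2/7 - 4*14*225) - 138) - 353)**2 = (((-2/7 - 12600) - 138) - 353)**2 = ((-88202/7 - 138) - 353)**2 = (-89168/7 - 353)**2 = (-91639/7)**2 = 8397706321/49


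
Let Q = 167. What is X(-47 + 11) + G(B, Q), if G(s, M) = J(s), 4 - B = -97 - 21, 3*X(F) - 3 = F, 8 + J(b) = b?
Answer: 103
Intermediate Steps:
J(b) = -8 + b
X(F) = 1 + F/3
B = 122 (B = 4 - (-97 - 21) = 4 - 1*(-118) = 4 + 118 = 122)
G(s, M) = -8 + s
X(-47 + 11) + G(B, Q) = (1 + (-47 + 11)/3) + (-8 + 122) = (1 + (1/3)*(-36)) + 114 = (1 - 12) + 114 = -11 + 114 = 103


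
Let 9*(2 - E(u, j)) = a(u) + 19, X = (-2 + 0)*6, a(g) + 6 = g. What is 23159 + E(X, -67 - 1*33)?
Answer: 208448/9 ≈ 23161.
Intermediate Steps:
a(g) = -6 + g
X = -12 (X = -2*6 = -12)
E(u, j) = 5/9 - u/9 (E(u, j) = 2 - ((-6 + u) + 19)/9 = 2 - (13 + u)/9 = 2 + (-13/9 - u/9) = 5/9 - u/9)
23159 + E(X, -67 - 1*33) = 23159 + (5/9 - ⅑*(-12)) = 23159 + (5/9 + 4/3) = 23159 + 17/9 = 208448/9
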